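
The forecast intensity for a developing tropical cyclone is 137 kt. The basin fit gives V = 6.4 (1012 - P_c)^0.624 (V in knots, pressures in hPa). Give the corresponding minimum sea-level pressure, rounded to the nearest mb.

876 mb

ΔP = (V / 6.4)^(1/0.624) = (137/6.4)^1.603.
137/6.4 = 21.406; 21.406^1.603 ≈ 135.61 mb.
P_c = 1012 − 135.61 = 876.39 ≈ 876 mb.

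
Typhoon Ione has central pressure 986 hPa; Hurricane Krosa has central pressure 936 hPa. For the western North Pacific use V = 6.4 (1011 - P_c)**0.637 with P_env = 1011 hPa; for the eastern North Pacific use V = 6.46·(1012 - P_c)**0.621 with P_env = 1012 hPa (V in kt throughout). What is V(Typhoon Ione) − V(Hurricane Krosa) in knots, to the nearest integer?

-45 kt

Typhoon Ione: ΔP = 25; V ≈ 6.4 × 25^0.637 ≈ 49.74 kt.
Hurricane Krosa: ΔP = 76; V ≈ 6.46 × 76^0.621 ≈ 95.11 kt.
Difference ≈ 49.74 − 95.11 = -45.37 → -45 kt.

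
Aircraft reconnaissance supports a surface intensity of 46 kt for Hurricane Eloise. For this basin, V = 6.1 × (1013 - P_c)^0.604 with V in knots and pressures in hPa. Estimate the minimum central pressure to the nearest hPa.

ΔP = (V / 6.1)^(1/0.604) = (46/6.1)^1.656.
46/6.1 = 7.541; 7.541^1.656 ≈ 28.36 hPa.
P_c = 1013 − 28.36 = 984.64 ≈ 985 hPa.

985 hPa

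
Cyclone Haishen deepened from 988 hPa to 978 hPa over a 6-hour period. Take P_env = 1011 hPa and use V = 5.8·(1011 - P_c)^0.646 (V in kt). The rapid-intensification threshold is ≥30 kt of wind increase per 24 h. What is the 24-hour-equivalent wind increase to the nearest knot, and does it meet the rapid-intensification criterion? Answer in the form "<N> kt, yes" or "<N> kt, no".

V₁: ΔP = 23, V ≈ 5.8 × 23^0.646 ≈ 43.96 kt.
V₂: ΔP = 33, V ≈ 5.8 × 33^0.646 ≈ 55.51 kt.
ΔV over 6 h = 11.55 kt → 24 h equivalent = 11.55 × 24/6 ≈ 46.20 kt.
46 kt ≥ 30 kt ⇒ rapid intensification.

46 kt, yes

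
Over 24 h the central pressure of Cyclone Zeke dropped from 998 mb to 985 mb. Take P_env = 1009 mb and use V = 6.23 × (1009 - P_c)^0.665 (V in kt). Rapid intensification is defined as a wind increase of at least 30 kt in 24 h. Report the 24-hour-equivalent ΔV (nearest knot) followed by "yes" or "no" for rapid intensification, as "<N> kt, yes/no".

21 kt, no

V₁: ΔP = 11, V ≈ 6.23 × 11^0.665 ≈ 30.69 kt.
V₂: ΔP = 24, V ≈ 6.23 × 24^0.665 ≈ 51.56 kt.
ΔV over 24 h = 20.87 kt → 24 h equivalent = 20.87 × 24/24 ≈ 20.87 kt.
21 kt < 30 kt ⇒ not rapid intensification.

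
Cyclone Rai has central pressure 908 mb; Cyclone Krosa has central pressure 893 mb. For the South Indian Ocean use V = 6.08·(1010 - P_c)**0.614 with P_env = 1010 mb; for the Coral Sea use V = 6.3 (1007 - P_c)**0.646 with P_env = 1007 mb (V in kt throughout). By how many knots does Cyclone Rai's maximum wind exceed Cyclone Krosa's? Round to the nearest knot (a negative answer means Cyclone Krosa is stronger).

-30 kt

Cyclone Rai: ΔP = 102; V ≈ 6.08 × 102^0.614 ≈ 104.04 kt.
Cyclone Krosa: ΔP = 114; V ≈ 6.3 × 114^0.646 ≈ 134.31 kt.
Difference ≈ 104.04 − 134.31 = -30.27 → -30 kt.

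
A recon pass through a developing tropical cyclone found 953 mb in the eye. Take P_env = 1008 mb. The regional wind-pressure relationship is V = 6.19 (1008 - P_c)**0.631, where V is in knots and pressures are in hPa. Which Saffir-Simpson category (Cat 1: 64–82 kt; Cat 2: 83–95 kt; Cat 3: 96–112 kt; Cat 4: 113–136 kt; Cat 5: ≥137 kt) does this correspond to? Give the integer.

ΔP = 1008 − 953 = 55 mb.
V ≈ 6.19 × 55^0.631 = 6.19 × 12.54 ≈ 78 kt.
78 kt falls in the Category 1 band.

1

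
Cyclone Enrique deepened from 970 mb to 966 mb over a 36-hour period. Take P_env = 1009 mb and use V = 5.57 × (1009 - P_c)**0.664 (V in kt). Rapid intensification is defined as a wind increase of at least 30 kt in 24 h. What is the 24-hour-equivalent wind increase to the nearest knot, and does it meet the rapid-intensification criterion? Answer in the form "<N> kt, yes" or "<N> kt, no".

3 kt, no

V₁: ΔP = 39, V ≈ 5.57 × 39^0.664 ≈ 63.43 kt.
V₂: ΔP = 43, V ≈ 5.57 × 43^0.664 ≈ 67.68 kt.
ΔV over 36 h = 4.25 kt → 24 h equivalent = 4.25 × 24/36 ≈ 2.83 kt.
3 kt < 30 kt ⇒ not rapid intensification.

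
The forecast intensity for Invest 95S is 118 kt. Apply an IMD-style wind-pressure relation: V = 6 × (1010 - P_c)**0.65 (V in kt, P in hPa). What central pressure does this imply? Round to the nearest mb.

912 mb

ΔP = (V / 6)^(1/0.65) = (118/6)^1.538.
118/6 = 19.667; 19.667^1.538 ≈ 97.80 mb.
P_c = 1010 − 97.80 = 912.20 ≈ 912 mb.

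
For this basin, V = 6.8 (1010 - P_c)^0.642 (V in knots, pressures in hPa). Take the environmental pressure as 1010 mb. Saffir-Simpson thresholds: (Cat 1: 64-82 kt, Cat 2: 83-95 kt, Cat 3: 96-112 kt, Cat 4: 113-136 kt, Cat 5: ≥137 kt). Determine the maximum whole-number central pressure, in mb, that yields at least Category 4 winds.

Category 4 begins at V = 113 kt.
Required ΔP = (113/6.8)^(1/0.642) = 16.618^1.558 ≈ 79.65 mb.
P_c ≤ 1010 − 79.65 = 930.35, so the highest integer P_c is 930 mb.

930 mb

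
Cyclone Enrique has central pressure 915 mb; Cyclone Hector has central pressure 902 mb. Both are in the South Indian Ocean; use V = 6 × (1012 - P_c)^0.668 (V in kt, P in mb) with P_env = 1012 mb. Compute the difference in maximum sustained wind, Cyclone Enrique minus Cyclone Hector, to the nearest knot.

-11 kt

Cyclone Enrique: ΔP = 97; V ≈ 6 × 97^0.668 ≈ 127.44 kt.
Cyclone Hector: ΔP = 110; V ≈ 6 × 110^0.668 ≈ 138.61 kt.
Difference ≈ 127.44 − 138.61 = -11.17 → -11 kt.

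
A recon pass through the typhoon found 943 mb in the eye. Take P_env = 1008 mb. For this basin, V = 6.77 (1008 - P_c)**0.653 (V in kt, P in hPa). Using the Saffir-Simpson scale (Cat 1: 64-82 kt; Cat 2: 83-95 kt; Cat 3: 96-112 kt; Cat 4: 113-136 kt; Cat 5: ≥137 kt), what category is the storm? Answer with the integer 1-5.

3

ΔP = 1008 − 943 = 65 mb.
V ≈ 6.77 × 65^0.653 = 6.77 × 15.27 ≈ 103 kt.
103 kt falls in the Category 3 band.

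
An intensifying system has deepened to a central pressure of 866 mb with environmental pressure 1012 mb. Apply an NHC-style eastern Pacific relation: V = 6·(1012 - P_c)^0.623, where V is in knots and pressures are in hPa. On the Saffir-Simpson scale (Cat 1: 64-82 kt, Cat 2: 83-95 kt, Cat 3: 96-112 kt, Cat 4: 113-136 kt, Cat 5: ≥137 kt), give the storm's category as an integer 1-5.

4

ΔP = 1012 − 866 = 146 mb.
V ≈ 6 × 146^0.623 = 6 × 22.30 ≈ 134 kt.
134 kt falls in the Category 4 band.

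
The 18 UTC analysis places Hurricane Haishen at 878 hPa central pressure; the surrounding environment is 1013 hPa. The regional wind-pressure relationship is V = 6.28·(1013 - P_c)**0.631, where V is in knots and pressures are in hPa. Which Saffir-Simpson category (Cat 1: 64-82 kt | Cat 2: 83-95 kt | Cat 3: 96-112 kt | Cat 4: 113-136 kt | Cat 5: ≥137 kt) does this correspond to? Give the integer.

ΔP = 1013 − 878 = 135 hPa.
V ≈ 6.28 × 135^0.631 = 6.28 × 22.09 ≈ 139 kt.
139 kt falls in the Category 5 band.

5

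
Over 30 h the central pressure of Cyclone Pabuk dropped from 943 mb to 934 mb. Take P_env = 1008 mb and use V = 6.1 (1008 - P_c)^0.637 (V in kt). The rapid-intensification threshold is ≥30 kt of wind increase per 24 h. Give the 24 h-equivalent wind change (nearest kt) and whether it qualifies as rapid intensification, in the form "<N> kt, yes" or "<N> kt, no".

6 kt, no

V₁: ΔP = 65, V ≈ 6.1 × 65^0.637 ≈ 87.13 kt.
V₂: ΔP = 74, V ≈ 6.1 × 74^0.637 ≈ 94.63 kt.
ΔV over 30 h = 7.50 kt → 24 h equivalent = 7.50 × 24/30 ≈ 6.00 kt.
6 kt < 30 kt ⇒ not rapid intensification.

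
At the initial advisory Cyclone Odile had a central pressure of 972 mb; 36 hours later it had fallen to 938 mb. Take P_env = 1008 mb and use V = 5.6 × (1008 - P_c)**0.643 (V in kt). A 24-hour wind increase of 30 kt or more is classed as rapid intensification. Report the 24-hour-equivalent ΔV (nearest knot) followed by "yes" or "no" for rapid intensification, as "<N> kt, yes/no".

20 kt, no

V₁: ΔP = 36, V ≈ 5.6 × 36^0.643 ≈ 56.09 kt.
V₂: ΔP = 70, V ≈ 5.6 × 70^0.643 ≈ 86.02 kt.
ΔV over 36 h = 29.93 kt → 24 h equivalent = 29.93 × 24/36 ≈ 19.95 kt.
20 kt < 30 kt ⇒ not rapid intensification.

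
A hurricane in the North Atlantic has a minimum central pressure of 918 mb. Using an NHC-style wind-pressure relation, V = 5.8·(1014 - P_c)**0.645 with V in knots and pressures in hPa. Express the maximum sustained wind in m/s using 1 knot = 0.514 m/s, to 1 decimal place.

56.6 m/s

ΔP = 1014 − 918 = 96 mb.
V ≈ 5.8 × 96^0.645 = 5.8 × 18.992 ≈ 110.152 kt.
110.152 × 0.514 ≈ 56.62 m/s → 56.6 m/s.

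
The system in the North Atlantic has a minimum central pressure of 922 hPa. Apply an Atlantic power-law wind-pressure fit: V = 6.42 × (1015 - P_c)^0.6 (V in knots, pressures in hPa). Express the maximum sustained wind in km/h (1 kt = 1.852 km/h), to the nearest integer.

180 km/h

ΔP = 1015 − 922 = 93 hPa.
V ≈ 6.42 × 93^0.6 = 6.42 × 15.174 ≈ 97.415 kt.
97.415 × 1.852 ≈ 180.41 km/h → 180 km/h.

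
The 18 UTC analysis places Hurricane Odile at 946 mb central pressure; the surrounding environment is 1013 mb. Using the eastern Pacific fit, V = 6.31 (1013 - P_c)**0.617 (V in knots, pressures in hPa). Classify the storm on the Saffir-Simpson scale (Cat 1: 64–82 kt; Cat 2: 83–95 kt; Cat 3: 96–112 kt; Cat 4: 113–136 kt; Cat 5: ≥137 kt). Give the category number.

2

ΔP = 1013 − 946 = 67 mb.
V ≈ 6.31 × 67^0.617 = 6.31 × 13.39 ≈ 84 kt.
84 kt falls in the Category 2 band.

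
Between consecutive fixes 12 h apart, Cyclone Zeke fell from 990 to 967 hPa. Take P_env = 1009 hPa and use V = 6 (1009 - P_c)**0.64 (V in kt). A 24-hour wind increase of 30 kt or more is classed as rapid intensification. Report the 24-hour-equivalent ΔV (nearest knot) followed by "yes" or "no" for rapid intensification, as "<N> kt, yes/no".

V₁: ΔP = 19, V ≈ 6 × 19^0.64 ≈ 39.50 kt.
V₂: ΔP = 42, V ≈ 6 × 42^0.64 ≈ 65.62 kt.
ΔV over 12 h = 26.12 kt → 24 h equivalent = 26.12 × 24/12 ≈ 52.24 kt.
52 kt ≥ 30 kt ⇒ rapid intensification.

52 kt, yes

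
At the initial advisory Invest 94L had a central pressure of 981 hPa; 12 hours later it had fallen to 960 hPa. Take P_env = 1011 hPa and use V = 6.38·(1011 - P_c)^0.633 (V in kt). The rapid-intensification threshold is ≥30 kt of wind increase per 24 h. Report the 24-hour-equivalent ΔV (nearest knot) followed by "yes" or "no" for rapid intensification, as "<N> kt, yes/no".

V₁: ΔP = 30, V ≈ 6.38 × 30^0.633 ≈ 54.93 kt.
V₂: ΔP = 51, V ≈ 6.38 × 51^0.633 ≈ 76.86 kt.
ΔV over 12 h = 21.93 kt → 24 h equivalent = 21.93 × 24/12 ≈ 43.86 kt.
44 kt ≥ 30 kt ⇒ rapid intensification.

44 kt, yes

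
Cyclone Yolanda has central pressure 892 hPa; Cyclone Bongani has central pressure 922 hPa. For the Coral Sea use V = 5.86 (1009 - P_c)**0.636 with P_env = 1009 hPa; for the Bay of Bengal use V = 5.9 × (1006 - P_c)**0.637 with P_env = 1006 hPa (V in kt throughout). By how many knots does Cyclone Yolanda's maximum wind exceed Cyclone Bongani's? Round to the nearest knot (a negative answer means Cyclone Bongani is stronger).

22 kt

Cyclone Yolanda: ΔP = 117; V ≈ 5.86 × 117^0.636 ≈ 121.13 kt.
Cyclone Bongani: ΔP = 84; V ≈ 5.9 × 84^0.637 ≈ 99.22 kt.
Difference ≈ 121.13 − 99.22 = 21.91 → 22 kt.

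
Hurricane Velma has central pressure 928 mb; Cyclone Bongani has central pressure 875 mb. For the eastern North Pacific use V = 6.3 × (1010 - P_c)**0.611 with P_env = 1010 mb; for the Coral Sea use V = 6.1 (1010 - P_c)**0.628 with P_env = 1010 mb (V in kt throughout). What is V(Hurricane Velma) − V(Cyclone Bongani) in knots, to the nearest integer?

-40 kt

Hurricane Velma: ΔP = 82; V ≈ 6.3 × 82^0.611 ≈ 93.04 kt.
Cyclone Bongani: ΔP = 135; V ≈ 6.1 × 135^0.628 ≈ 132.79 kt.
Difference ≈ 93.04 − 132.79 = -39.75 → -40 kt.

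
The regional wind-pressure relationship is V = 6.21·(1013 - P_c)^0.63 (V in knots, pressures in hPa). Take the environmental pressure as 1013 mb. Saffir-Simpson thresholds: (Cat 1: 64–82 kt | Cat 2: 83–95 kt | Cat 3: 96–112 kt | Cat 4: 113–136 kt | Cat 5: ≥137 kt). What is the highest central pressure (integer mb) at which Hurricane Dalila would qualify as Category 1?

972 mb

Category 1 begins at V = 64 kt.
Required ΔP = (64/6.21)^(1/0.63) = 10.306^1.587 ≈ 40.56 mb.
P_c ≤ 1013 − 40.56 = 972.44, so the highest integer P_c is 972 mb.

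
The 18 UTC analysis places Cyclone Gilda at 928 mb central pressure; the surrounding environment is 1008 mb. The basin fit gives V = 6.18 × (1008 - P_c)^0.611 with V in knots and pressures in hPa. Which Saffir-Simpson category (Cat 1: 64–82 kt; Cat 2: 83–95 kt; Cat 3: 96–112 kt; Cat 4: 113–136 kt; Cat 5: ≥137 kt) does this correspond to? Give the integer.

2

ΔP = 1008 − 928 = 80 mb.
V ≈ 6.18 × 80^0.611 = 6.18 × 14.55 ≈ 90 kt.
90 kt falls in the Category 2 band.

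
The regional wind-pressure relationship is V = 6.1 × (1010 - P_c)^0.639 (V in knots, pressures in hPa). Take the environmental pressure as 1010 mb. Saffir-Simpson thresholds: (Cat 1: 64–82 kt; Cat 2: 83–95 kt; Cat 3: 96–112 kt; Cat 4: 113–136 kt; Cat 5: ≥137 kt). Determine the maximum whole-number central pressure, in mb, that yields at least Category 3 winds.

Category 3 begins at V = 96 kt.
Required ΔP = (96/6.1)^(1/0.639) = 15.738^1.565 ≈ 74.67 mb.
P_c ≤ 1010 − 74.67 = 935.33, so the highest integer P_c is 935 mb.

935 mb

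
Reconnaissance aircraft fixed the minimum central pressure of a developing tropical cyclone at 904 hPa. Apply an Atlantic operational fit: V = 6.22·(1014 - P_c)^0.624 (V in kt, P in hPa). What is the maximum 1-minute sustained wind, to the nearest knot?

117 kt

ΔP = 1014 − 904 = 110 hPa.
110^0.624 ≈ 18.786.
V ≈ 6.22 × 18.786 ≈ 116.8 kt.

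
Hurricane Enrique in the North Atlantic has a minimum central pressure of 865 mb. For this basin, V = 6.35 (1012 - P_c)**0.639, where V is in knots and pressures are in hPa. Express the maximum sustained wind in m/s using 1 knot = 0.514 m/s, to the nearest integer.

79 m/s

ΔP = 1012 − 865 = 147 mb.
V ≈ 6.35 × 147^0.639 = 6.35 × 24.261 ≈ 154.060 kt.
154.060 × 0.514 ≈ 79.19 m/s → 79 m/s.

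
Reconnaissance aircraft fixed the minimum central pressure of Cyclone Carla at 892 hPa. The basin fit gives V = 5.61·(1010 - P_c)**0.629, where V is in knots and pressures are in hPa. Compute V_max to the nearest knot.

113 kt

ΔP = 1010 − 892 = 118 hPa.
118^0.629 ≈ 20.101.
V ≈ 5.61 × 20.101 ≈ 112.8 kt.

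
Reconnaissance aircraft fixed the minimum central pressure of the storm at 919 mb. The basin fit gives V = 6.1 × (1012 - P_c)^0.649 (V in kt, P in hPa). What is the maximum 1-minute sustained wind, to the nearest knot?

116 kt

ΔP = 1012 − 919 = 93 mb.
93^0.649 ≈ 18.947.
V ≈ 6.1 × 18.947 ≈ 115.6 kt.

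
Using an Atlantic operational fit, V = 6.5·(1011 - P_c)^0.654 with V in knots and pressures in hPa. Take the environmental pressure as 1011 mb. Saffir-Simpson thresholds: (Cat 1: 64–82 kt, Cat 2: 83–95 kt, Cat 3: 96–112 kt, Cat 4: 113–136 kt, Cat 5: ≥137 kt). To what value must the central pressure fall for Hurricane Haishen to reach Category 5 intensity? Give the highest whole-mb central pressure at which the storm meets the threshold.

905 mb

Category 5 begins at V = 137 kt.
Required ΔP = (137/6.5)^(1/0.654) = 21.077^1.529 ≈ 105.72 mb.
P_c ≤ 1011 − 105.72 = 905.28, so the highest integer P_c is 905 mb.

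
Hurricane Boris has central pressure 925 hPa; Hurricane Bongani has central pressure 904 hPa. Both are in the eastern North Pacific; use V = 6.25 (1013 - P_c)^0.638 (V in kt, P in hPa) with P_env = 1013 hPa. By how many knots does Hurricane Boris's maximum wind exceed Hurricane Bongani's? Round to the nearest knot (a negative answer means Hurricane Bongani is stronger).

-16 kt

Hurricane Boris: ΔP = 88; V ≈ 6.25 × 88^0.638 ≈ 108.76 kt.
Hurricane Bongani: ΔP = 109; V ≈ 6.25 × 109^0.638 ≈ 124.67 kt.
Difference ≈ 108.76 − 124.67 = -15.91 → -16 kt.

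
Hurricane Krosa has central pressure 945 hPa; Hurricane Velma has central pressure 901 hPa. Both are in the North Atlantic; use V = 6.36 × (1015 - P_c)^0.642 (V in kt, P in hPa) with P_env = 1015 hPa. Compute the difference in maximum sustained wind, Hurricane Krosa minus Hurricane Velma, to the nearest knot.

-36 kt

Hurricane Krosa: ΔP = 70; V ≈ 6.36 × 70^0.642 ≈ 97.28 kt.
Hurricane Velma: ΔP = 114; V ≈ 6.36 × 114^0.642 ≈ 133.04 kt.
Difference ≈ 97.28 − 133.04 = -35.76 → -36 kt.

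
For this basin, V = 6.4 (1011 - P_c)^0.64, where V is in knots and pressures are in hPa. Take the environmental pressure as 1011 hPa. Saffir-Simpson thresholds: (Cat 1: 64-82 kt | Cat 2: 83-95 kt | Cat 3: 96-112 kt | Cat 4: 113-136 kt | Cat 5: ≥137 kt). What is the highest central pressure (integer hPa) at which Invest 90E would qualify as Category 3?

942 hPa

Category 3 begins at V = 96 kt.
Required ΔP = (96/6.4)^(1/0.64) = 15.000^1.562 ≈ 68.81 hPa.
P_c ≤ 1011 − 68.81 = 942.19, so the highest integer P_c is 942 hPa.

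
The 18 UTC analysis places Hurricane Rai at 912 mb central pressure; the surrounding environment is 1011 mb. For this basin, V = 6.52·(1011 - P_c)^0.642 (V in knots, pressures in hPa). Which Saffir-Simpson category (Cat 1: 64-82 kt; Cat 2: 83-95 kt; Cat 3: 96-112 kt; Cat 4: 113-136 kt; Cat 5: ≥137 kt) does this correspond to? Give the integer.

ΔP = 1011 − 912 = 99 mb.
V ≈ 6.52 × 99^0.642 = 6.52 × 19.11 ≈ 125 kt.
125 kt falls in the Category 4 band.

4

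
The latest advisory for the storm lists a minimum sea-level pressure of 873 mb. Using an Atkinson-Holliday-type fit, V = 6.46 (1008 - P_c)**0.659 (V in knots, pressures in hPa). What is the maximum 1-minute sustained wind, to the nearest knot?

164 kt

ΔP = 1008 − 873 = 135 mb.
135^0.659 ≈ 25.345.
V ≈ 6.46 × 25.345 ≈ 163.7 kt.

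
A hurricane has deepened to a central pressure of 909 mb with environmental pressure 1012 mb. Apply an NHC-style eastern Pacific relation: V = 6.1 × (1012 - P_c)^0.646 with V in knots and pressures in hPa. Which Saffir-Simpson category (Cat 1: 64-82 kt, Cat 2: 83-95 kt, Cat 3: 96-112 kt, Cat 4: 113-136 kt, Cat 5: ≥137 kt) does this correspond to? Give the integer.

ΔP = 1012 − 909 = 103 mb.
V ≈ 6.1 × 103^0.646 = 6.1 × 19.97 ≈ 122 kt.
122 kt falls in the Category 4 band.

4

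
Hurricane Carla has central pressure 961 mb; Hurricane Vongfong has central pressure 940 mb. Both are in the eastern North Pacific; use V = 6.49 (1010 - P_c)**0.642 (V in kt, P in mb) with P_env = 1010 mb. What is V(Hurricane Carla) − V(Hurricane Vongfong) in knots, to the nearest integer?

-20 kt

Hurricane Carla: ΔP = 49; V ≈ 6.49 × 49^0.642 ≈ 78.95 kt.
Hurricane Vongfong: ΔP = 70; V ≈ 6.49 × 70^0.642 ≈ 99.27 kt.
Difference ≈ 78.95 − 99.27 = -20.32 → -20 kt.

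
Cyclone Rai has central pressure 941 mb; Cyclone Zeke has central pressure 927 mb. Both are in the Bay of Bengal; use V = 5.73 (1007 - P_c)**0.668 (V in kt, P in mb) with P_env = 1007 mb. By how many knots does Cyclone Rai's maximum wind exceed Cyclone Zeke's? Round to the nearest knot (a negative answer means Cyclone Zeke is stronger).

Cyclone Rai: ΔP = 66; V ≈ 5.73 × 66^0.668 ≈ 94.10 kt.
Cyclone Zeke: ΔP = 80; V ≈ 5.73 × 80^0.668 ≈ 107.01 kt.
Difference ≈ 94.10 − 107.01 = -12.91 → -13 kt.

-13 kt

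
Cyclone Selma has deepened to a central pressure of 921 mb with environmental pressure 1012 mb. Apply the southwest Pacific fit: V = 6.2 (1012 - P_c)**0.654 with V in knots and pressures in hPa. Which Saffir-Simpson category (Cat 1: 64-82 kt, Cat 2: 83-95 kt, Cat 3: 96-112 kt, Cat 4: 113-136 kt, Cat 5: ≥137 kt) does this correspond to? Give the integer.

4

ΔP = 1012 − 921 = 91 mb.
V ≈ 6.2 × 91^0.654 = 6.2 × 19.11 ≈ 118 kt.
118 kt falls in the Category 4 band.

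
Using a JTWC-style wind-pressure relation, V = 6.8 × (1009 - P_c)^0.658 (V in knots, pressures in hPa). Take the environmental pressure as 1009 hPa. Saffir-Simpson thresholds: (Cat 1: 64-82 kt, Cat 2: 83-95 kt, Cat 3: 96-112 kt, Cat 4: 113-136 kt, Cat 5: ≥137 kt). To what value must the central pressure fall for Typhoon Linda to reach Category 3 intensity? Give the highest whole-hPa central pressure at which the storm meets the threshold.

953 hPa

Category 3 begins at V = 96 kt.
Required ΔP = (96/6.8)^(1/0.658) = 14.118^1.520 ≈ 55.89 hPa.
P_c ≤ 1009 − 55.89 = 953.11, so the highest integer P_c is 953 hPa.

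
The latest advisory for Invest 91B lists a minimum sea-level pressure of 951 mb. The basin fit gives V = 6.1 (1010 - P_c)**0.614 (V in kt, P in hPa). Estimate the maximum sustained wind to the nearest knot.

75 kt

ΔP = 1010 − 951 = 59 mb.
59^0.614 ≈ 12.227.
V ≈ 6.1 × 12.227 ≈ 74.6 kt.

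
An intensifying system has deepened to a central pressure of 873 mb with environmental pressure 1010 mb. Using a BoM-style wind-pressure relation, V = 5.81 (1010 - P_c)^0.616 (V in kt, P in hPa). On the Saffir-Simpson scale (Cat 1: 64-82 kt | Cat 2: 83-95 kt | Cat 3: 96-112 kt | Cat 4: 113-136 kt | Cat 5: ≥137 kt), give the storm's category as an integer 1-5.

4

ΔP = 1010 − 873 = 137 mb.
V ≈ 5.81 × 137^0.616 = 5.81 × 20.71 ≈ 120 kt.
120 kt falls in the Category 4 band.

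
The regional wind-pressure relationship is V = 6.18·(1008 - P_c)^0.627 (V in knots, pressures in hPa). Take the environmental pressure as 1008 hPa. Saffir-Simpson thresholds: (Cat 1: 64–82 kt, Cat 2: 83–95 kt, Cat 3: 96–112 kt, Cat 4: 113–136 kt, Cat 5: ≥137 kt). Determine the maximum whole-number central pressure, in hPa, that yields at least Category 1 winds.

966 hPa

Category 1 begins at V = 64 kt.
Required ΔP = (64/6.18)^(1/0.627) = 10.356^1.595 ≈ 41.60 hPa.
P_c ≤ 1008 − 41.60 = 966.40, so the highest integer P_c is 966 hPa.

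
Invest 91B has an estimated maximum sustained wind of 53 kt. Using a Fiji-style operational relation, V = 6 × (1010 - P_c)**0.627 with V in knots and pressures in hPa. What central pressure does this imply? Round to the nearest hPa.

ΔP = (V / 6)^(1/0.627) = (53/6)^1.595.
53/6 = 8.833; 8.833^1.595 ≈ 32.28 hPa.
P_c = 1010 − 32.28 = 977.72 ≈ 978 hPa.

978 hPa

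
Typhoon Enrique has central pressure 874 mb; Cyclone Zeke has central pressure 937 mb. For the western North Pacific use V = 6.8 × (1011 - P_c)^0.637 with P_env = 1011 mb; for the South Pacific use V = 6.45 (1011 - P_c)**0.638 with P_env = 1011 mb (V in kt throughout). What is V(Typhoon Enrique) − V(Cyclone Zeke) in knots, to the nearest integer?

56 kt

Typhoon Enrique: ΔP = 137; V ≈ 6.8 × 137^0.637 ≈ 156.17 kt.
Cyclone Zeke: ΔP = 74; V ≈ 6.45 × 74^0.638 ≈ 100.49 kt.
Difference ≈ 156.17 − 100.49 = 55.68 → 56 kt.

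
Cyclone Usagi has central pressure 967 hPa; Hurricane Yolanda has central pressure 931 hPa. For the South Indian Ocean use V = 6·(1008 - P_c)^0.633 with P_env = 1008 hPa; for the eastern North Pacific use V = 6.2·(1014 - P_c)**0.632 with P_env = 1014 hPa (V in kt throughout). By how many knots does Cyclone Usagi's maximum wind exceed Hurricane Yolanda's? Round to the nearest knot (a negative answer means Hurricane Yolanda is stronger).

Cyclone Usagi: ΔP = 41; V ≈ 6 × 41^0.633 ≈ 62.96 kt.
Hurricane Yolanda: ΔP = 83; V ≈ 6.2 × 83^0.632 ≈ 101.22 kt.
Difference ≈ 62.96 − 101.22 = -38.26 → -38 kt.

-38 kt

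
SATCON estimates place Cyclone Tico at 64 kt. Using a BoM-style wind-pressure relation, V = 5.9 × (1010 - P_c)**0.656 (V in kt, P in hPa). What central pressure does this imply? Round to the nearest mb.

ΔP = (V / 5.9)^(1/0.656) = (64/5.9)^1.524.
64/5.9 = 10.847; 10.847^1.524 ≈ 37.87 mb.
P_c = 1010 − 37.87 = 972.13 ≈ 972 mb.

972 mb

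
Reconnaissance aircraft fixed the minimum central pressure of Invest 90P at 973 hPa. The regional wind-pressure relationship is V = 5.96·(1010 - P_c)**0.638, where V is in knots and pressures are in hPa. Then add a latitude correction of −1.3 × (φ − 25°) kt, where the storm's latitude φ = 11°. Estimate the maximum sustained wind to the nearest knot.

ΔP = 1010 − 973 = 37 hPa.
37^0.638 ≈ 10.012.
V ≈ 5.96 × 10.012 ≈ 59.7 kt.
Latitude correction: −1.3 × (11 − 25) = 18.2 kt.
Corrected V ≈ 77.9 kt → 78 kt.

78 kt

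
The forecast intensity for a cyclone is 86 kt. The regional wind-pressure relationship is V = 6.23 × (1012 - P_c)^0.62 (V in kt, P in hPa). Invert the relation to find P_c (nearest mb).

ΔP = (V / 6.23)^(1/0.62) = (86/6.23)^1.613.
86/6.23 = 13.804; 13.804^1.613 ≈ 68.98 mb.
P_c = 1012 − 68.98 = 943.02 ≈ 943 mb.

943 mb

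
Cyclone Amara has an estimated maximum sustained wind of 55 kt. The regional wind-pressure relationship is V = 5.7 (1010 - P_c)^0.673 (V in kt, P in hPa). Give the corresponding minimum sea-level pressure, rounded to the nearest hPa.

ΔP = (V / 5.7)^(1/0.673) = (55/5.7)^1.486.
55/5.7 = 9.649; 9.649^1.486 ≈ 29.03 hPa.
P_c = 1010 − 29.03 = 980.97 ≈ 981 hPa.

981 hPa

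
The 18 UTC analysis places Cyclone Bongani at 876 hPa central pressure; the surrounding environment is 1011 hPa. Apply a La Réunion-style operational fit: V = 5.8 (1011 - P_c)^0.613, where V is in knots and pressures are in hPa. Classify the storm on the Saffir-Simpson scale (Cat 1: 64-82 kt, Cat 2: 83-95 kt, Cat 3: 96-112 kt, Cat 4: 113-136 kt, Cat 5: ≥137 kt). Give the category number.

ΔP = 1011 − 876 = 135 hPa.
V ≈ 5.8 × 135^0.613 = 5.8 × 20.23 ≈ 117 kt.
117 kt falls in the Category 4 band.

4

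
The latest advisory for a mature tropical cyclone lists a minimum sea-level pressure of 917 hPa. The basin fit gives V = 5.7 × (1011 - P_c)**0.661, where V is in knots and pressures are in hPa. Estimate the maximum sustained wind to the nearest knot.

115 kt

ΔP = 1011 − 917 = 94 hPa.
94^0.661 ≈ 20.148.
V ≈ 5.7 × 20.148 ≈ 114.8 kt.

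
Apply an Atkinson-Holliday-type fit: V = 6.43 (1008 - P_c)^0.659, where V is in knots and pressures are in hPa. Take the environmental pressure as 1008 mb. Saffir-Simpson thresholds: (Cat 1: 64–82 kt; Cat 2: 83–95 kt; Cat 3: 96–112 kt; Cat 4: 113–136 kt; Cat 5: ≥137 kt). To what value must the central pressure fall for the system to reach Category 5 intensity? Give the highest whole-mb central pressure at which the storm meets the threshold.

904 mb

Category 5 begins at V = 137 kt.
Required ΔP = (137/6.43)^(1/0.659) = 21.306^1.517 ≈ 103.74 mb.
P_c ≤ 1008 − 103.74 = 904.26, so the highest integer P_c is 904 mb.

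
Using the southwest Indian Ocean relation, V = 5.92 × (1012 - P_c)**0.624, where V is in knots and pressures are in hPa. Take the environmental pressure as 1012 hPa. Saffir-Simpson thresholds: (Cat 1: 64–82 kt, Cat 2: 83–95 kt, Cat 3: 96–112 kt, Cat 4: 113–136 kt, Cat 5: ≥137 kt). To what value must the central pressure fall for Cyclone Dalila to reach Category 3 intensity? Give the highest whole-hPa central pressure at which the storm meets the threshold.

925 hPa

Category 3 begins at V = 96 kt.
Required ΔP = (96/5.92)^(1/0.624) = 16.216^1.603 ≈ 86.90 hPa.
P_c ≤ 1012 − 86.90 = 925.10, so the highest integer P_c is 925 hPa.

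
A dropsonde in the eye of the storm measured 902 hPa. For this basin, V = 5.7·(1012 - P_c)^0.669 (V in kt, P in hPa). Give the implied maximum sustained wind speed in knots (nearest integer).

132 kt

ΔP = 1012 − 902 = 110 hPa.
110^0.669 ≈ 23.211.
V ≈ 5.7 × 23.211 ≈ 132.3 kt.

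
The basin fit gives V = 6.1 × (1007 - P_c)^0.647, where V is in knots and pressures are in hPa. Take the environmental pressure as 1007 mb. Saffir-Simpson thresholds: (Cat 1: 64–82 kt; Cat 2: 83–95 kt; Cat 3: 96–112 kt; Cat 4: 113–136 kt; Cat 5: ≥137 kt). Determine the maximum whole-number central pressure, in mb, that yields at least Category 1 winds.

969 mb

Category 1 begins at V = 64 kt.
Required ΔP = (64/6.1)^(1/0.647) = 10.492^1.546 ≈ 37.83 mb.
P_c ≤ 1007 − 37.83 = 969.17, so the highest integer P_c is 969 mb.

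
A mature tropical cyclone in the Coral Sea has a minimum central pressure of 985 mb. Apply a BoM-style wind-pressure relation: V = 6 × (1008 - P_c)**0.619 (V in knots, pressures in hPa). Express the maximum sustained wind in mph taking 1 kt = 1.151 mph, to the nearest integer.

48 mph

ΔP = 1008 − 985 = 23 mb.
V ≈ 6 × 23^0.619 = 6 × 6.965 ≈ 41.789 kt.
41.789 × 1.151 ≈ 48.10 mph → 48 mph.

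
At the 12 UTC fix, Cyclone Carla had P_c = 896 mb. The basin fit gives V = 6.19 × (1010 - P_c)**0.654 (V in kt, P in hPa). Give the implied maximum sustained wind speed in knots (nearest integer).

137 kt

ΔP = 1010 − 896 = 114 mb.
114^0.654 ≈ 22.142.
V ≈ 6.19 × 22.142 ≈ 137.1 kt.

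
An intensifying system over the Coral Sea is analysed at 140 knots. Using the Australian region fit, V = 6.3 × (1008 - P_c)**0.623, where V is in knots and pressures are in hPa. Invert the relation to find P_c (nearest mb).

ΔP = (V / 6.3)^(1/0.623) = (140/6.3)^1.605.
140/6.3 = 22.222; 22.222^1.605 ≈ 145.14 mb.
P_c = 1008 − 145.14 = 862.86 ≈ 863 mb.

863 mb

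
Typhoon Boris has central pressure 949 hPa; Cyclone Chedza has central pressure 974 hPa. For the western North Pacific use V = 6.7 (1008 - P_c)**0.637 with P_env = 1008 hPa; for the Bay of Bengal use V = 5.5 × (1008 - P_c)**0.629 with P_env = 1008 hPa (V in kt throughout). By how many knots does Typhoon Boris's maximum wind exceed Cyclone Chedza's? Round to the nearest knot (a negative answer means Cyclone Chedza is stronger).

39 kt

Typhoon Boris: ΔP = 59; V ≈ 6.7 × 59^0.637 ≈ 89.97 kt.
Cyclone Chedza: ΔP = 34; V ≈ 5.5 × 34^0.629 ≈ 50.54 kt.
Difference ≈ 89.97 − 50.54 = 39.43 → 39 kt.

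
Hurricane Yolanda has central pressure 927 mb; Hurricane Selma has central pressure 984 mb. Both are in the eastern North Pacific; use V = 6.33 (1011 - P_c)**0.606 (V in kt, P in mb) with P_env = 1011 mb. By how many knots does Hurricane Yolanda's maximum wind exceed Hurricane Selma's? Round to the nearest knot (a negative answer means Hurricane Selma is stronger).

Hurricane Yolanda: ΔP = 84; V ≈ 6.33 × 84^0.606 ≈ 92.79 kt.
Hurricane Selma: ΔP = 27; V ≈ 6.33 × 27^0.606 ≈ 46.65 kt.
Difference ≈ 92.79 − 46.65 = 46.14 → 46 kt.

46 kt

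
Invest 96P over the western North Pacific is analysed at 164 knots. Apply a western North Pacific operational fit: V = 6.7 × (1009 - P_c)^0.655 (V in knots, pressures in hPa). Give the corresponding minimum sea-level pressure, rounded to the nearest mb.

ΔP = (V / 6.7)^(1/0.655) = (164/6.7)^1.527.
164/6.7 = 24.478; 24.478^1.527 ≈ 131.90 mb.
P_c = 1009 − 131.90 = 877.10 ≈ 877 mb.

877 mb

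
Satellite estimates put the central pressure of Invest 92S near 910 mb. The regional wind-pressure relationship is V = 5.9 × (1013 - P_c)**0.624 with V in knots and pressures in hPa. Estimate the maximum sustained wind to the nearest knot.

106 kt

ΔP = 1013 − 910 = 103 mb.
103^0.624 ≈ 18.031.
V ≈ 5.9 × 18.031 ≈ 106.4 kt.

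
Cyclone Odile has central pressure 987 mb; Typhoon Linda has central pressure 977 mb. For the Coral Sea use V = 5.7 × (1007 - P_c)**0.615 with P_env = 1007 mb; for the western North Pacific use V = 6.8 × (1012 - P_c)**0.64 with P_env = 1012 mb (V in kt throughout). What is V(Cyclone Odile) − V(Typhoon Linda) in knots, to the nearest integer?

Cyclone Odile: ΔP = 20; V ≈ 5.7 × 20^0.615 ≈ 35.98 kt.
Typhoon Linda: ΔP = 35; V ≈ 6.8 × 35^0.64 ≈ 66.18 kt.
Difference ≈ 35.98 − 66.18 = -30.20 → -30 kt.

-30 kt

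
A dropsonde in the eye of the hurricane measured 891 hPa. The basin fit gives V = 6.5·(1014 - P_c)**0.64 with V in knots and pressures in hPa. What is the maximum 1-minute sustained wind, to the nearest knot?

141 kt

ΔP = 1014 − 891 = 123 hPa.
123^0.64 ≈ 21.754.
V ≈ 6.5 × 21.754 ≈ 141.4 kt.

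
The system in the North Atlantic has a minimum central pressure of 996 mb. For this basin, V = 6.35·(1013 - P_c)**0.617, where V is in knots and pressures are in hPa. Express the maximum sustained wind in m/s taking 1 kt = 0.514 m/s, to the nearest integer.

ΔP = 1013 − 996 = 17 mb.
V ≈ 6.35 × 17^0.617 = 6.35 × 5.744 ≈ 36.472 kt.
36.472 × 0.514 ≈ 18.75 m/s → 19 m/s.

19 m/s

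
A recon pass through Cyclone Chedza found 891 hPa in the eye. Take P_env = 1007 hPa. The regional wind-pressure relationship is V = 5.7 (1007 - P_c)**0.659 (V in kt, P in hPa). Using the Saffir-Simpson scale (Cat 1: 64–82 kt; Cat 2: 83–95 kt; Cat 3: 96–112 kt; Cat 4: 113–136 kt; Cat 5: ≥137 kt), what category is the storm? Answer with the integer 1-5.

ΔP = 1007 − 891 = 116 hPa.
V ≈ 5.7 × 116^0.659 = 5.7 × 22.93 ≈ 131 kt.
131 kt falls in the Category 4 band.

4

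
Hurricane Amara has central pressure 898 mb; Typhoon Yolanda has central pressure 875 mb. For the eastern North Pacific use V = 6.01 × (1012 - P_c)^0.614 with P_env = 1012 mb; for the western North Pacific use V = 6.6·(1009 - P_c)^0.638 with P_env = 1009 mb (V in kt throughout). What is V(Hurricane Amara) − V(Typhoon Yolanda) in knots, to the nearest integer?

-40 kt

Hurricane Amara: ΔP = 114; V ≈ 6.01 × 114^0.614 ≈ 110.11 kt.
Typhoon Yolanda: ΔP = 134; V ≈ 6.6 × 134^0.638 ≈ 150.19 kt.
Difference ≈ 110.11 − 150.19 = -40.08 → -40 kt.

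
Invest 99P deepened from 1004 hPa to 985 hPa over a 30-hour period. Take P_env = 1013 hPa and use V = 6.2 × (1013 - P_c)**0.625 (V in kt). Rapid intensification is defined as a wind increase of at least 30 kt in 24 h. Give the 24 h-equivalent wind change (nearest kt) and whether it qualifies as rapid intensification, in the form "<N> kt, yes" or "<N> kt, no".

V₁: ΔP = 9, V ≈ 6.2 × 9^0.625 ≈ 24.48 kt.
V₂: ΔP = 28, V ≈ 6.2 × 28^0.625 ≈ 49.76 kt.
ΔV over 30 h = 25.28 kt → 24 h equivalent = 25.28 × 24/30 ≈ 20.22 kt.
20 kt < 30 kt ⇒ not rapid intensification.

20 kt, no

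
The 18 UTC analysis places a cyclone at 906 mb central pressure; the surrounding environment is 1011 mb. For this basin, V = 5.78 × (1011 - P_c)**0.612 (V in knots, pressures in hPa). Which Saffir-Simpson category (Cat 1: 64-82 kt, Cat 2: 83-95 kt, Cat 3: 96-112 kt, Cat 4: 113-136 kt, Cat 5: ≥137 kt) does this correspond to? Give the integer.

ΔP = 1011 − 906 = 105 mb.
V ≈ 5.78 × 105^0.612 = 5.78 × 17.26 ≈ 100 kt.
100 kt falls in the Category 3 band.

3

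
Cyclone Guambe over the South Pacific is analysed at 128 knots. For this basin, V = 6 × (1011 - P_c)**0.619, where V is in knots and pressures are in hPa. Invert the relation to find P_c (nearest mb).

ΔP = (V / 6)^(1/0.619) = (128/6)^1.616.
128/6 = 21.333; 21.333^1.616 ≈ 140.32 mb.
P_c = 1011 − 140.32 = 870.68 ≈ 871 mb.

871 mb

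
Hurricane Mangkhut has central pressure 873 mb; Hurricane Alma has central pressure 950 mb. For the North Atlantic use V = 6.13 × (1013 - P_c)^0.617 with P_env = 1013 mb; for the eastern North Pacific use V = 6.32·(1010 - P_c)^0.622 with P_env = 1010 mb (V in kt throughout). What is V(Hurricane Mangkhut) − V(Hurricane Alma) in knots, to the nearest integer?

Hurricane Mangkhut: ΔP = 140; V ≈ 6.13 × 140^0.617 ≈ 129.31 kt.
Hurricane Alma: ΔP = 60; V ≈ 6.32 × 60^0.622 ≈ 80.67 kt.
Difference ≈ 129.31 − 80.67 = 48.64 → 49 kt.

49 kt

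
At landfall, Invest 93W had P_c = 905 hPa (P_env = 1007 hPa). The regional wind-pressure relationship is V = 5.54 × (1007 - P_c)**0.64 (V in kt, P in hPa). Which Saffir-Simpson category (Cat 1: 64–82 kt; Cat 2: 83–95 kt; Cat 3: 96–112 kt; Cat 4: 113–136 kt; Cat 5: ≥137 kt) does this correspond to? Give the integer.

3

ΔP = 1007 − 905 = 102 hPa.
V ≈ 5.54 × 102^0.64 = 5.54 × 19.30 ≈ 107 kt.
107 kt falls in the Category 3 band.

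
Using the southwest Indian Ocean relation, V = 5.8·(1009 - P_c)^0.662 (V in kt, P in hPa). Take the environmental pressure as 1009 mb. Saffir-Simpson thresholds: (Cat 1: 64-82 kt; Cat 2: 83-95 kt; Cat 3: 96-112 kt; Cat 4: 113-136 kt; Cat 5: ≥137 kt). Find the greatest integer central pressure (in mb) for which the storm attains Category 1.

971 mb

Category 1 begins at V = 64 kt.
Required ΔP = (64/5.8)^(1/0.662) = 11.034^1.511 ≈ 37.60 mb.
P_c ≤ 1009 − 37.60 = 971.40, so the highest integer P_c is 971 mb.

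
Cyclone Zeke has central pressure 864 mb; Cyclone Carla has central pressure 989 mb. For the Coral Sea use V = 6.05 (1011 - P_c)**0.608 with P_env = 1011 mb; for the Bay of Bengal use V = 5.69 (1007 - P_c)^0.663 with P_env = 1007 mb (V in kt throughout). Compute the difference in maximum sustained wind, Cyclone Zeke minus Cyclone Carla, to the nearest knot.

Cyclone Zeke: ΔP = 147; V ≈ 6.05 × 147^0.608 ≈ 125.74 kt.
Cyclone Carla: ΔP = 18; V ≈ 5.69 × 18^0.663 ≈ 38.67 kt.
Difference ≈ 125.74 − 38.67 = 87.07 → 87 kt.

87 kt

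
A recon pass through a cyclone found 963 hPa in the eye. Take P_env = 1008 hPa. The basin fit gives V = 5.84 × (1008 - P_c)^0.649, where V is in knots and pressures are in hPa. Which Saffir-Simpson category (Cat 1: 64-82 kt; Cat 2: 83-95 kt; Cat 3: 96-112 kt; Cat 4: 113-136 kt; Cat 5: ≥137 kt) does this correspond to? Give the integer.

1

ΔP = 1008 − 963 = 45 hPa.
V ≈ 5.84 × 45^0.649 = 5.84 × 11.83 ≈ 69 kt.
69 kt falls in the Category 1 band.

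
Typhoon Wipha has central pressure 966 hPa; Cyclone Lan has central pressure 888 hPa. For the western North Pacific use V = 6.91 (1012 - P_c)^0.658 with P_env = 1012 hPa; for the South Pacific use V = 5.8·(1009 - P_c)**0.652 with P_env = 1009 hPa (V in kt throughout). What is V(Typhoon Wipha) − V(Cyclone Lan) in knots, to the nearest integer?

Typhoon Wipha: ΔP = 46; V ≈ 6.91 × 46^0.658 ≈ 85.82 kt.
Cyclone Lan: ΔP = 121; V ≈ 5.8 × 121^0.652 ≈ 132.25 kt.
Difference ≈ 85.82 − 132.25 = -46.43 → -46 kt.

-46 kt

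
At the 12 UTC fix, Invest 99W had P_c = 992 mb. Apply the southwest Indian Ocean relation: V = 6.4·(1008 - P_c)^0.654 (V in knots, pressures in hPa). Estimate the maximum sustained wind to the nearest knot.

39 kt

ΔP = 1008 − 992 = 16 mb.
16^0.654 ≈ 6.130.
V ≈ 6.4 × 6.130 ≈ 39.2 kt.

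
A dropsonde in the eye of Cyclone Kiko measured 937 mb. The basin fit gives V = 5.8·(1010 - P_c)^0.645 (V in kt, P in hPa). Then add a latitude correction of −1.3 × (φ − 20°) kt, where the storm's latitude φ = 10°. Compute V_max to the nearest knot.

ΔP = 1010 − 937 = 73 mb.
73^0.645 ≈ 15.916.
V ≈ 5.8 × 15.916 ≈ 92.3 kt.
Latitude correction: −1.3 × (10 − 20) = 13 kt.
Corrected V ≈ 105.3 kt → 105 kt.

105 kt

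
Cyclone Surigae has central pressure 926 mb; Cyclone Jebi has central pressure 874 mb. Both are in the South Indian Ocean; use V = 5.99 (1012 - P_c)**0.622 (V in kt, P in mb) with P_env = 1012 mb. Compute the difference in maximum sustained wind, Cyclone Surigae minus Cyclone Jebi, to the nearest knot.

Cyclone Surigae: ΔP = 86; V ≈ 5.99 × 86^0.622 ≈ 95.65 kt.
Cyclone Jebi: ΔP = 138; V ≈ 5.99 × 138^0.622 ≈ 128.36 kt.
Difference ≈ 95.65 − 128.36 = -32.71 → -33 kt.

-33 kt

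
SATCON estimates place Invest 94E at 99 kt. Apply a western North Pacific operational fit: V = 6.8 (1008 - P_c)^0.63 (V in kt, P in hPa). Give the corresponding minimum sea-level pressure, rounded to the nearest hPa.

938 hPa

ΔP = (V / 6.8)^(1/0.63) = (99/6.8)^1.587.
99/6.8 = 14.559; 14.559^1.587 ≈ 70.18 hPa.
P_c = 1008 − 70.18 = 937.82 ≈ 938 hPa.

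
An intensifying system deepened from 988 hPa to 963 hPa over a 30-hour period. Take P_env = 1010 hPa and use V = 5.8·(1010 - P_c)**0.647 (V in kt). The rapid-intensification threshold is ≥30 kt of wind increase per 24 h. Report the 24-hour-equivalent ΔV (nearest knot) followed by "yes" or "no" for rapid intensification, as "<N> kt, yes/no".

V₁: ΔP = 22, V ≈ 5.8 × 22^0.647 ≈ 42.85 kt.
V₂: ΔP = 47, V ≈ 5.8 × 47^0.647 ≈ 70.03 kt.
ΔV over 30 h = 27.18 kt → 24 h equivalent = 27.18 × 24/30 ≈ 21.74 kt.
22 kt < 30 kt ⇒ not rapid intensification.

22 kt, no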